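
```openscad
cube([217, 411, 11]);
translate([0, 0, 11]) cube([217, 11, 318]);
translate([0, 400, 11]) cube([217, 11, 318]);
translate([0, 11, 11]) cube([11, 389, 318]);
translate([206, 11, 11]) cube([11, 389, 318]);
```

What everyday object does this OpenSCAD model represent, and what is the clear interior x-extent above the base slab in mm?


An open box. The internal width is 195 mm.

A 217×411 base slab with four walls standing on it — an open box. The base is 217 mm wide and the walls are 11 mm thick, so the internal width is 217 − 2 × 11 = 195 mm.


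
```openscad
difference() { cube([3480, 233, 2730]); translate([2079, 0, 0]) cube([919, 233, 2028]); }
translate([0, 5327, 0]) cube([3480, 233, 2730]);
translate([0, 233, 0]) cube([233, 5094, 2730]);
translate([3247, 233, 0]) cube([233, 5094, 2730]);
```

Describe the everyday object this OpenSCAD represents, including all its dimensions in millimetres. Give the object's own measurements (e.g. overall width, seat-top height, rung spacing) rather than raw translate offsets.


A single room: four walls, each 2730 mm tall and 233 mm thick, enclosing an outside footprint 3480×5560 mm (x × y), no floor or roof. The front and back walls (−y and +y sides) run the full x-width; the side walls fit between their inner faces. A door opening 919 mm wide and 2028 mm tall is cut through the front wall from the floor up, its −x edge 2079 mm from the wall's −x end.


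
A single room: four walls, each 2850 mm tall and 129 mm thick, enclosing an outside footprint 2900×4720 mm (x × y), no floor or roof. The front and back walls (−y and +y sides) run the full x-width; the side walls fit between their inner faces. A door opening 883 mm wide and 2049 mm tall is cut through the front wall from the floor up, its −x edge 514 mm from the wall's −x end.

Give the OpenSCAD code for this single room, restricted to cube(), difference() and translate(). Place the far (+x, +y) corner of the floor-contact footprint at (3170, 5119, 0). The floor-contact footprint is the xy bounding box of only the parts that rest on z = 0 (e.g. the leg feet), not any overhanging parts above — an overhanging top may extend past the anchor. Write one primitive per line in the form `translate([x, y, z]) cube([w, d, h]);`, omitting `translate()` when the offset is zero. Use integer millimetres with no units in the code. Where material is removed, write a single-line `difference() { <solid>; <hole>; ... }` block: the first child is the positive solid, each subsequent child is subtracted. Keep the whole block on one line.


difference() { translate([270, 399, 0]) cube([2900, 129, 2850]); translate([784, 399, 0]) cube([883, 129, 2049]); }
translate([270, 4990, 0]) cube([2900, 129, 2850]);
translate([270, 528, 0]) cube([129, 4462, 2850]);
translate([3041, 528, 0]) cube([129, 4462, 2850]);


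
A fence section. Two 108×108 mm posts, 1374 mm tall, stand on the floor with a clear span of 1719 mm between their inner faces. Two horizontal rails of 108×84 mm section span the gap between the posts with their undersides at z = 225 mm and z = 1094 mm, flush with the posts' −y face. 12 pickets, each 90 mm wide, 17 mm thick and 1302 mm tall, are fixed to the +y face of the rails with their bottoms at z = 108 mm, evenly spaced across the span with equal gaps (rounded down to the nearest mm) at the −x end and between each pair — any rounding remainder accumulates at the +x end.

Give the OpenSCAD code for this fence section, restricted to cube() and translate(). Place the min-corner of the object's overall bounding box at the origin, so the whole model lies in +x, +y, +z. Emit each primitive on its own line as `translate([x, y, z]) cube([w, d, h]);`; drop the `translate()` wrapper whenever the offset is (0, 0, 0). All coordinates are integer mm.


cube([108, 108, 1374]);
translate([1827, 0, 0]) cube([108, 108, 1374]);
translate([108, 0, 225]) cube([1719, 108, 84]);
translate([108, 0, 1094]) cube([1719, 108, 84]);
translate([157, 108, 108]) cube([90, 17, 1302]);
translate([296, 108, 108]) cube([90, 17, 1302]);
translate([435, 108, 108]) cube([90, 17, 1302]);
translate([574, 108, 108]) cube([90, 17, 1302]);
translate([713, 108, 108]) cube([90, 17, 1302]);
translate([852, 108, 108]) cube([90, 17, 1302]);
translate([991, 108, 108]) cube([90, 17, 1302]);
translate([1130, 108, 108]) cube([90, 17, 1302]);
translate([1269, 108, 108]) cube([90, 17, 1302]);
translate([1408, 108, 108]) cube([90, 17, 1302]);
translate([1547, 108, 108]) cube([90, 17, 1302]);
translate([1686, 108, 108]) cube([90, 17, 1302]);


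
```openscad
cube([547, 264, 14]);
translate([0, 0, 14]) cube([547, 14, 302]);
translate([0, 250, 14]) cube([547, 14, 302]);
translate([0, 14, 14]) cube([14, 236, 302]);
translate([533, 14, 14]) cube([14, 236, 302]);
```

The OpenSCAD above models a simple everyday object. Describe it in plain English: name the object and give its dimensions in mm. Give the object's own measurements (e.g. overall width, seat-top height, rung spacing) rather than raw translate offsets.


An open-topped rectangular box: outside dimensions 547×264×316 mm, with a uniform wall and base thickness of 14 mm. The base is a full 547×264 slab on the floor; four walls sit on top of the base. The front and back walls (the −y and +y sides) span the full width; the two side walls fit between them.


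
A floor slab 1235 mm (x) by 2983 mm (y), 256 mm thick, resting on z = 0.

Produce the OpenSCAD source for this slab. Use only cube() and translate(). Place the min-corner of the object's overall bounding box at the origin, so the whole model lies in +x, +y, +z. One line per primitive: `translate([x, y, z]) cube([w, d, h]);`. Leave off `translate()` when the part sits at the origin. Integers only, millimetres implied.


cube([1235, 2983, 256]);


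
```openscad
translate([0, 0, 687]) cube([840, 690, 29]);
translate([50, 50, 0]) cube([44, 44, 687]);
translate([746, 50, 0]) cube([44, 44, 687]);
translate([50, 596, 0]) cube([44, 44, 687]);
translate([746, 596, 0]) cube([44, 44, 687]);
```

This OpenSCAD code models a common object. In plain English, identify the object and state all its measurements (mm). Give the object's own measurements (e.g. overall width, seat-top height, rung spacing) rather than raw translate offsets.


A rectangular dining table. The top is 840×690×29 mm with its upper surface at z = 716 mm. It stands on four 44×44 mm square legs, each inset 50 mm from the nearest pair of top edges, running from the floor to the underside of the top.


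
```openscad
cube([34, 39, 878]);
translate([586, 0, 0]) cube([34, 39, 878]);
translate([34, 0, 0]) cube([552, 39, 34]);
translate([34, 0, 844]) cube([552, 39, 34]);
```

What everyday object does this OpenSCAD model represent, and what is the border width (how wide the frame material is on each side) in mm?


A picture frame. The border width is 34 mm.

Four thin pieces enclosing a rectangular opening — a picture frame. The two full-height stiles are 878 mm tall; the top rail sits at z = 844 and is 34 mm tall, so the border above the opening is 878 − 844 = 34 mm, matching the stile x-width.


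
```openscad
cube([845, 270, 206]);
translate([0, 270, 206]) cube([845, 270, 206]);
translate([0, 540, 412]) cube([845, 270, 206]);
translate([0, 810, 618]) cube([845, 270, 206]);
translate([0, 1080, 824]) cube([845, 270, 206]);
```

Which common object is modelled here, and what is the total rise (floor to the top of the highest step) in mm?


A staircase. The total rise is 1030 mm.

5 identical blocks, each offset up and back from the previous — a staircase. Each step is 206 mm tall and there are 5 of them, so the total rise is 5 × 206 = 1030 mm.


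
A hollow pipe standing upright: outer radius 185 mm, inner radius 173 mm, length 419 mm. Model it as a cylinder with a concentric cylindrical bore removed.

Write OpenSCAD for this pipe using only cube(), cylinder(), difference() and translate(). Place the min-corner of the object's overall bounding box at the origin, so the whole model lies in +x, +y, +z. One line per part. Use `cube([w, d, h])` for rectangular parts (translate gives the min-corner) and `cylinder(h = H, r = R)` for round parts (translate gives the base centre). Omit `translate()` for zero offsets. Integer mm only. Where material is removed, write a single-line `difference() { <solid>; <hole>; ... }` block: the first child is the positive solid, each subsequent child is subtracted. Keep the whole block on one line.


difference() { translate([185, 185, 0]) cylinder(h = 419, r = 185); translate([185, 185, 0]) cylinder(h = 419, r = 173); }


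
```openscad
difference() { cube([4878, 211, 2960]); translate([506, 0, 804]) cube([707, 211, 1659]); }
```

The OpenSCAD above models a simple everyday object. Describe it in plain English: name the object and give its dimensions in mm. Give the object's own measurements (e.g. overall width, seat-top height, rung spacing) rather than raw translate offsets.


A wall 4878 mm long (x), 211 mm thick (y), 2960 mm tall, with a rectangular window opening cut through it. The opening is 707 mm wide and 1659 mm tall; its sill is at z = 804 mm and its near (−x) edge is 506 mm from the wall's −x end. The opening passes through the full wall thickness.


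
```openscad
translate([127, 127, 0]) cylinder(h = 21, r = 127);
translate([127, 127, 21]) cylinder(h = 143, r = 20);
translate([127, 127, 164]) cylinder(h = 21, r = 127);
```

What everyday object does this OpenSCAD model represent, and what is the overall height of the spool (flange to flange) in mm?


A spool. The overall height is 185 mm.

Three coaxial cylinders, large–small–large — a spool. Two 21 mm flanges and a 143 mm core give 21 + 143 + 21 = 185 mm.


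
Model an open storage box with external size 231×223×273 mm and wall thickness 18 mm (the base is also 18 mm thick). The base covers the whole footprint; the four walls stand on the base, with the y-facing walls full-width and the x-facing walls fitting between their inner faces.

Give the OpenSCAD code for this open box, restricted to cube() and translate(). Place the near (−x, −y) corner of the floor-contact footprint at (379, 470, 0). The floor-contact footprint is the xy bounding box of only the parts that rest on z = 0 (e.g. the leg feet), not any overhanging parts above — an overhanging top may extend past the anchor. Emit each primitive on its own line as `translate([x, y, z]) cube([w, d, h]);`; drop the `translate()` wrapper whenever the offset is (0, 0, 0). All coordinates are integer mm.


translate([379, 470, 0]) cube([231, 223, 18]);
translate([379, 470, 18]) cube([231, 18, 255]);
translate([379, 675, 18]) cube([231, 18, 255]);
translate([379, 488, 18]) cube([18, 187, 255]);
translate([592, 488, 18]) cube([18, 187, 255]);


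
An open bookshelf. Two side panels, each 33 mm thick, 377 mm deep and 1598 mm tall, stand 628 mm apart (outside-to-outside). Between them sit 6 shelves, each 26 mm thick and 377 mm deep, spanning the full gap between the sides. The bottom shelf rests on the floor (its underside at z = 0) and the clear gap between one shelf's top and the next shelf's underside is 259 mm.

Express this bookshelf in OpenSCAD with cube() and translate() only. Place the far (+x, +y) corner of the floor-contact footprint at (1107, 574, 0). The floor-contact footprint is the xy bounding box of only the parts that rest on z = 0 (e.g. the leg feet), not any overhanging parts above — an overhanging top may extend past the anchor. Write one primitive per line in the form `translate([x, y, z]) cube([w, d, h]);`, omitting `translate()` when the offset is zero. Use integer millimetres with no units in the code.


translate([479, 197, 0]) cube([33, 377, 1598]);
translate([1074, 197, 0]) cube([33, 377, 1598]);
translate([512, 197, 0]) cube([562, 377, 26]);
translate([512, 197, 285]) cube([562, 377, 26]);
translate([512, 197, 570]) cube([562, 377, 26]);
translate([512, 197, 855]) cube([562, 377, 26]);
translate([512, 197, 1140]) cube([562, 377, 26]);
translate([512, 197, 1425]) cube([562, 377, 26]);


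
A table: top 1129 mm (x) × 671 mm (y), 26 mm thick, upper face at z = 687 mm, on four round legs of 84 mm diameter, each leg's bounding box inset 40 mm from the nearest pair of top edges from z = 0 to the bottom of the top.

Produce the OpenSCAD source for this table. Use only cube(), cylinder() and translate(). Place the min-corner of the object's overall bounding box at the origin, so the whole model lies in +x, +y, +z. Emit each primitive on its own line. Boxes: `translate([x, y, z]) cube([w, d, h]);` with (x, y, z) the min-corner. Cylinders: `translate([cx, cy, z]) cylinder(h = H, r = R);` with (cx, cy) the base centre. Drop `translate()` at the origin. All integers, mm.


translate([0, 0, 661]) cube([1129, 671, 26]);
translate([82, 82, 0]) cylinder(h = 661, r = 42);
translate([1047, 82, 0]) cylinder(h = 661, r = 42);
translate([82, 589, 0]) cylinder(h = 661, r = 42);
translate([1047, 589, 0]) cylinder(h = 661, r = 42);


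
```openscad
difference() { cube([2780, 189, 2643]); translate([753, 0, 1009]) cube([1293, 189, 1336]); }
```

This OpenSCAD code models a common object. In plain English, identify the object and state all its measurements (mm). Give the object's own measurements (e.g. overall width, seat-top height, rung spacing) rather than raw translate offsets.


A wall 2780 mm long (x), 189 mm thick (y), 2643 mm tall, with a rectangular window opening cut through it. The opening is 1293 mm wide and 1336 mm tall; its sill is at z = 1009 mm and its near (−x) edge is 753 mm from the wall's −x end. The opening passes through the full wall thickness.


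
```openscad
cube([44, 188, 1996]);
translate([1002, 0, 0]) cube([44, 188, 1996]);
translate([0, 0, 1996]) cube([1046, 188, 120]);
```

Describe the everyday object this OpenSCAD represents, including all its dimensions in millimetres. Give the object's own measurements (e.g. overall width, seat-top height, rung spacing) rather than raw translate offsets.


A door frame. The clear opening is 958 mm wide and 1996 mm high. Two 44 mm wide jambs, 188 mm deep, stand either side of the opening from the floor to the top of the opening. A 120 mm thick head sits across the top of both jambs, spanning the full outside width of the frame.


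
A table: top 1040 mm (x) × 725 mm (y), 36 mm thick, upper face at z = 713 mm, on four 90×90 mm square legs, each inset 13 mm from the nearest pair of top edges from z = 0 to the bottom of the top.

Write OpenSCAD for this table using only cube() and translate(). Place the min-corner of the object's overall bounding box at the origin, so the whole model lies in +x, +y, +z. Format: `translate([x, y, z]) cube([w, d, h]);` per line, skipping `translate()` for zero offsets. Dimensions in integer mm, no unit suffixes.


translate([0, 0, 677]) cube([1040, 725, 36]);
translate([13, 13, 0]) cube([90, 90, 677]);
translate([937, 13, 0]) cube([90, 90, 677]);
translate([13, 622, 0]) cube([90, 90, 677]);
translate([937, 622, 0]) cube([90, 90, 677]);


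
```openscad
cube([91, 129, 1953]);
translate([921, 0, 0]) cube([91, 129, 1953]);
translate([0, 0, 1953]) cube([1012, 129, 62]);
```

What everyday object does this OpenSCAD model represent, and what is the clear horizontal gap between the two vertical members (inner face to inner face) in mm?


A door frame. The clear opening width is 830 mm.

Two 1953 mm tall posts with a header on top — a door frame. The left jamb is 91 mm wide at x = 0; the right jamb starts at x = 921. The clear opening is 921 − 91 = 830 mm.


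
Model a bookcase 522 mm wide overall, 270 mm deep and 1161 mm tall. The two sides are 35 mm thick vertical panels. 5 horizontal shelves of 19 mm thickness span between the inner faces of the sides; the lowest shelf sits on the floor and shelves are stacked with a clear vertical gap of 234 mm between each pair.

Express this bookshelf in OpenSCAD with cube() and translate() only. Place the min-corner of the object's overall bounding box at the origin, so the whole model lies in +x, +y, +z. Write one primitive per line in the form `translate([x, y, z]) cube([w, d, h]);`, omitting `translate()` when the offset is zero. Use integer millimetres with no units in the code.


cube([35, 270, 1161]);
translate([487, 0, 0]) cube([35, 270, 1161]);
translate([35, 0, 0]) cube([452, 270, 19]);
translate([35, 0, 253]) cube([452, 270, 19]);
translate([35, 0, 506]) cube([452, 270, 19]);
translate([35, 0, 759]) cube([452, 270, 19]);
translate([35, 0, 1012]) cube([452, 270, 19]);


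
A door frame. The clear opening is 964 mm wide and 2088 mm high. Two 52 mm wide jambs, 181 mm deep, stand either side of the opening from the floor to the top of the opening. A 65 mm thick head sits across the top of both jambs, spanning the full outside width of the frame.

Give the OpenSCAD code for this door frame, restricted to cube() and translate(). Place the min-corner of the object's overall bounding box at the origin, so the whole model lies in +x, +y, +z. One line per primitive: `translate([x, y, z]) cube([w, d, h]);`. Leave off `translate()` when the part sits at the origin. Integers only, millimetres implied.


cube([52, 181, 2088]);
translate([1016, 0, 0]) cube([52, 181, 2088]);
translate([0, 0, 2088]) cube([1068, 181, 65]);


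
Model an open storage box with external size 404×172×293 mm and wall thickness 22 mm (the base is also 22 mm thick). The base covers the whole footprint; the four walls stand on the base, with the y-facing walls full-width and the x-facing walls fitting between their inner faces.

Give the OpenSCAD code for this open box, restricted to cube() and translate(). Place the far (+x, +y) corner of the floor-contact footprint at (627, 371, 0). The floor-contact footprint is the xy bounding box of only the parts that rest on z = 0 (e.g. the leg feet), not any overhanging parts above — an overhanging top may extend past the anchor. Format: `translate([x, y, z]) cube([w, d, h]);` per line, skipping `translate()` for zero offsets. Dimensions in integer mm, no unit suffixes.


translate([223, 199, 0]) cube([404, 172, 22]);
translate([223, 199, 22]) cube([404, 22, 271]);
translate([223, 349, 22]) cube([404, 22, 271]);
translate([223, 221, 22]) cube([22, 128, 271]);
translate([605, 221, 22]) cube([22, 128, 271]);


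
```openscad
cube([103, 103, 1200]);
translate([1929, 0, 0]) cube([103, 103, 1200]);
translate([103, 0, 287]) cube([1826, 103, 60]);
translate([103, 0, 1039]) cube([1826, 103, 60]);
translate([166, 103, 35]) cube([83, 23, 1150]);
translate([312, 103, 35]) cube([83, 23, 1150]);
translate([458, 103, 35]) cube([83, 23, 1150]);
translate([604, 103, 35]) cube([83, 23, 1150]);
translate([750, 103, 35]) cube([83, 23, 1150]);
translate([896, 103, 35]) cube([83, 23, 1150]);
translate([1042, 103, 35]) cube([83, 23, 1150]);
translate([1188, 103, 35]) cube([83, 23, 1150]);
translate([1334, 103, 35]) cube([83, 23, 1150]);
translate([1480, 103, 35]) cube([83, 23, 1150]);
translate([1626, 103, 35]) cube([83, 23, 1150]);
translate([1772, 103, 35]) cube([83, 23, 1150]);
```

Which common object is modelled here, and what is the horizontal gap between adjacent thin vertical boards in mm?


A fence section. The picket gap is 63 mm.

Two posts, two rails, 12 pickets — a fence section. Span 1826 mm holds 12 pickets of 83 mm with 13 equal gaps: ⌊(1826 − 12·83) / 13⌋ = 63 mm.


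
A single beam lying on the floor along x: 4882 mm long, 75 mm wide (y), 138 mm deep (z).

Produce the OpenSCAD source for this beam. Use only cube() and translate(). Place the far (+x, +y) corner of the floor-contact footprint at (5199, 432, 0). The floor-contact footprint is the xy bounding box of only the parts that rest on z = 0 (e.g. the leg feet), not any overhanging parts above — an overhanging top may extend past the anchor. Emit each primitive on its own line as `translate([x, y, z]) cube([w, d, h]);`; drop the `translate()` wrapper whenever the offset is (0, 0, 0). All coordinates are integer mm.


translate([317, 357, 0]) cube([4882, 75, 138]);


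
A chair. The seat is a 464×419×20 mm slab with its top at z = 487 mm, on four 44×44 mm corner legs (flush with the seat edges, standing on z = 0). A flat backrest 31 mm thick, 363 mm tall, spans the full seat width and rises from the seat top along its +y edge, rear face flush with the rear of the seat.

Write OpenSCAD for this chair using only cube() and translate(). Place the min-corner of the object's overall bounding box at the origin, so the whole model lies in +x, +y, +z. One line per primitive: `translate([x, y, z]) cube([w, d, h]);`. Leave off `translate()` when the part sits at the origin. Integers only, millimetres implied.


translate([0, 0, 467]) cube([464, 419, 20]);
cube([44, 44, 467]);
translate([420, 0, 0]) cube([44, 44, 467]);
translate([0, 375, 0]) cube([44, 44, 467]);
translate([420, 375, 0]) cube([44, 44, 467]);
translate([0, 388, 487]) cube([464, 31, 363]);


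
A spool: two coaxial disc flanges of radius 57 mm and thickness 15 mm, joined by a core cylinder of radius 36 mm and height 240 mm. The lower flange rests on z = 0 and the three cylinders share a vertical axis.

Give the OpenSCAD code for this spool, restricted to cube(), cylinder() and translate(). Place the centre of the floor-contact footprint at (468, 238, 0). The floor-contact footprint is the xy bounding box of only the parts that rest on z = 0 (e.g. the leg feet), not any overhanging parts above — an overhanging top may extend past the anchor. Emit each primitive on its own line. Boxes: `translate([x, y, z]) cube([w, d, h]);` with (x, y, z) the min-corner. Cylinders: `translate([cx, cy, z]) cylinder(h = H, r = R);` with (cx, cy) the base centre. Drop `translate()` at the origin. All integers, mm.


translate([468, 238, 0]) cylinder(h = 15, r = 57);
translate([468, 238, 15]) cylinder(h = 240, r = 36);
translate([468, 238, 255]) cylinder(h = 15, r = 57);


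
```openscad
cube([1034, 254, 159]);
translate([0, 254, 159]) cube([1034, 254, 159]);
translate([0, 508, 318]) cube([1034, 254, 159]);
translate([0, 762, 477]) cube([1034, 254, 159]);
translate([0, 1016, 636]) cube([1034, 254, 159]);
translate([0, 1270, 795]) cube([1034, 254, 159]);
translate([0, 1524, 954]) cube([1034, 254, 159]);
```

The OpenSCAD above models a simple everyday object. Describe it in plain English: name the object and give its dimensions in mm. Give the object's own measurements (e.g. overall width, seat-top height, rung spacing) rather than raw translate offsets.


A straight staircase of 7 solid steps. Each step is 1034 mm wide (x), 254 mm deep (y, the going) and 159 mm tall (the rise). The first step rests on the floor; each subsequent step sits one going further in +y and one rise higher in +z, directly behind and above the previous step with no overlap.


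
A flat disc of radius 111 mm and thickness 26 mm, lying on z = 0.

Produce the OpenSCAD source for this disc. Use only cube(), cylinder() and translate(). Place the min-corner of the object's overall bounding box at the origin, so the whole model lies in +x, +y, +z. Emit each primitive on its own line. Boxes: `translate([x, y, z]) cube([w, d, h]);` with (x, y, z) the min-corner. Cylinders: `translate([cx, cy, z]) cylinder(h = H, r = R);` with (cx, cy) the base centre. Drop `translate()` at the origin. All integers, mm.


translate([111, 111, 0]) cylinder(h = 26, r = 111);


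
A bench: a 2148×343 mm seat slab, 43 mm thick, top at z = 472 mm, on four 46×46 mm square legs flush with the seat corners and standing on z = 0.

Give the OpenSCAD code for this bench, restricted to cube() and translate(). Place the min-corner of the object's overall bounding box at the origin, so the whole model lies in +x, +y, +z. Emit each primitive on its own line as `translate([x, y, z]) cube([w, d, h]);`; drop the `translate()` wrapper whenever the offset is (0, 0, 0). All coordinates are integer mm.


translate([0, 0, 429]) cube([2148, 343, 43]);
cube([46, 46, 429]);
translate([0, 297, 0]) cube([46, 46, 429]);
translate([2102, 0, 0]) cube([46, 46, 429]);
translate([2102, 297, 0]) cube([46, 46, 429]);


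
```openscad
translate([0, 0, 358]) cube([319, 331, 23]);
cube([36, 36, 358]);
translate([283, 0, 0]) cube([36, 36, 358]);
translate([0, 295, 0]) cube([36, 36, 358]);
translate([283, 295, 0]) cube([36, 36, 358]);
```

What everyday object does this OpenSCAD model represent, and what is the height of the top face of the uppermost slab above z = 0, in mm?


A stool. The seat height is 381 mm.

A 319×331×23 slab at z = 358 on four corner posts — a stool. The seat top is 358 + 23 = 381 mm.


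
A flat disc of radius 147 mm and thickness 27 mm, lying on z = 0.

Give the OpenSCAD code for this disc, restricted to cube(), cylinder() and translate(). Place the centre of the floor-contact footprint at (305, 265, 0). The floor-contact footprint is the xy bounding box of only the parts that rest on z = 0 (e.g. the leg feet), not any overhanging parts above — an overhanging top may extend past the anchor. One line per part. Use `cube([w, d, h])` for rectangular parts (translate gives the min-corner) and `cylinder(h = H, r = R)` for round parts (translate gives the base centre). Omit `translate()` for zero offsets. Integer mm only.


translate([305, 265, 0]) cylinder(h = 27, r = 147);


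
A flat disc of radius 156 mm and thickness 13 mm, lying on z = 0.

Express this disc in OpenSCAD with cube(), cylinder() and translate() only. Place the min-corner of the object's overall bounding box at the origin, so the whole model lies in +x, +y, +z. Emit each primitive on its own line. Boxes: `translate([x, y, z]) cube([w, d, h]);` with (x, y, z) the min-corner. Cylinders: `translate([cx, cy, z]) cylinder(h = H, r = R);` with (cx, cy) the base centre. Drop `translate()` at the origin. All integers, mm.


translate([156, 156, 0]) cylinder(h = 13, r = 156);


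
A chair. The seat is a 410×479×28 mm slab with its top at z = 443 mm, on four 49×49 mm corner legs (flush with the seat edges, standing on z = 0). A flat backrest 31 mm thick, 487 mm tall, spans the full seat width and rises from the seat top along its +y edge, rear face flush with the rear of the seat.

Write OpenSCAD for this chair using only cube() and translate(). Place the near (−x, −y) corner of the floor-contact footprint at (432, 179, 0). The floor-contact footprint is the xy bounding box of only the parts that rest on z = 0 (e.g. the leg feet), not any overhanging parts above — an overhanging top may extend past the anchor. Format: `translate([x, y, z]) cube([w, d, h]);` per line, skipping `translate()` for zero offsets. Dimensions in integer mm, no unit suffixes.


translate([432, 179, 415]) cube([410, 479, 28]);
translate([432, 179, 0]) cube([49, 49, 415]);
translate([793, 179, 0]) cube([49, 49, 415]);
translate([432, 609, 0]) cube([49, 49, 415]);
translate([793, 609, 0]) cube([49, 49, 415]);
translate([432, 627, 443]) cube([410, 31, 487]);


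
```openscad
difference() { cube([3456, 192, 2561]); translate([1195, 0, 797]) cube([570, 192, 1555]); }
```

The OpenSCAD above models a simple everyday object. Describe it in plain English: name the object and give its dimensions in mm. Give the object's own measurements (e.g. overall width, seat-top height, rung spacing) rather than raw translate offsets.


A wall 3456 mm long (x), 192 mm thick (y), 2561 mm tall, with a rectangular window opening cut through it. The opening is 570 mm wide and 1555 mm tall; its sill is at z = 797 mm and its near (−x) edge is 1195 mm from the wall's −x end. The opening passes through the full wall thickness.


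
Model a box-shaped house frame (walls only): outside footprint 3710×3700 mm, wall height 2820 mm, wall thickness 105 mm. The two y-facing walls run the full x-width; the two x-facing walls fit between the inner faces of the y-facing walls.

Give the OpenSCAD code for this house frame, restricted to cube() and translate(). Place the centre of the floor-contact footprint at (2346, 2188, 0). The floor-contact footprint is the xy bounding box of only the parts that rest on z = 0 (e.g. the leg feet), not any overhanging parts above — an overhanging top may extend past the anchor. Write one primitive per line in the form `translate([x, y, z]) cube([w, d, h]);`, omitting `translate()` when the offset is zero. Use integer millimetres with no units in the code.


translate([491, 338, 0]) cube([3710, 105, 2820]);
translate([491, 3933, 0]) cube([3710, 105, 2820]);
translate([491, 443, 0]) cube([105, 3490, 2820]);
translate([4096, 443, 0]) cube([105, 3490, 2820]);


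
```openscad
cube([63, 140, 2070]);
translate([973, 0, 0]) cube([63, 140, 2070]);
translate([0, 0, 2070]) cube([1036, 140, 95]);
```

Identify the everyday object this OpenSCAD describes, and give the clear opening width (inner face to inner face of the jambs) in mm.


A door frame. The clear opening width is 910 mm.

Two 2070 mm tall posts with a header on top — a door frame. The left jamb is 63 mm wide at x = 0; the right jamb starts at x = 973. The clear opening is 973 − 63 = 910 mm.


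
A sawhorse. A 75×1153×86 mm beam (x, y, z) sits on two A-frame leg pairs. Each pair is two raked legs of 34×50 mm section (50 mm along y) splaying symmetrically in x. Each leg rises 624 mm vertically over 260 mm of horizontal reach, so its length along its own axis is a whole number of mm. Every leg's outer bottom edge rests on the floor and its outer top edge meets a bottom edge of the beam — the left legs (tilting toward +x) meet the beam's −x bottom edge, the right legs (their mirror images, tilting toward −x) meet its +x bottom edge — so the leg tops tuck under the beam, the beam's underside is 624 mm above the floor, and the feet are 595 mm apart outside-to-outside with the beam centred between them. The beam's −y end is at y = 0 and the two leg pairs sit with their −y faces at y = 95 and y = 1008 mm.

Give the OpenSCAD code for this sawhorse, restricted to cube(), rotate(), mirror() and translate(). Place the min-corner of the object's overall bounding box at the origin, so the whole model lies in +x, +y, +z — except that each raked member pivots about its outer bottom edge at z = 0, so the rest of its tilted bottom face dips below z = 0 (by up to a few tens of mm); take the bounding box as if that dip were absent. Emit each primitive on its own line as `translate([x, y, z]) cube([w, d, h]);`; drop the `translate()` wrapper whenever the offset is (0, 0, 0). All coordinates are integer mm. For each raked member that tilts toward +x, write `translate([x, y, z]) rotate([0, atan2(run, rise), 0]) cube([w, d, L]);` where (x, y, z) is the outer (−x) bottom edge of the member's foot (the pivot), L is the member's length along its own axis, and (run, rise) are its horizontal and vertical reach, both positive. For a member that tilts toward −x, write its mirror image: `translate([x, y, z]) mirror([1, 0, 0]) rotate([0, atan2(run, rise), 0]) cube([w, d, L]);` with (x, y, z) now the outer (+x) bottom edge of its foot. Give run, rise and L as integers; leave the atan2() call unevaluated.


translate([260, 0, 624]) cube([75, 1153, 86]);
translate([0, 95, 0]) rotate([0, atan2(260, 624), 0]) cube([34, 50, 676]);
translate([595, 95, 0]) mirror([1, 0, 0]) rotate([0, atan2(260, 624), 0]) cube([34, 50, 676]);
translate([0, 1008, 0]) rotate([0, atan2(260, 624), 0]) cube([34, 50, 676]);
translate([595, 1008, 0]) mirror([1, 0, 0]) rotate([0, atan2(260, 624), 0]) cube([34, 50, 676]);


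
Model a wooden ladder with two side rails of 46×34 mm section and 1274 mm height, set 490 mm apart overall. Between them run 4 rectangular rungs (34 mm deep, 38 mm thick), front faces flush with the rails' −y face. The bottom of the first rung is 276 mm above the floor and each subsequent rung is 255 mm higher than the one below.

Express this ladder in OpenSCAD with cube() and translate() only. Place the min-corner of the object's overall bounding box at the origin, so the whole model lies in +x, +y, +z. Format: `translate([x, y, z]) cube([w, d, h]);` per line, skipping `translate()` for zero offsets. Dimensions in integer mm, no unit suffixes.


cube([46, 34, 1274]);
translate([444, 0, 0]) cube([46, 34, 1274]);
translate([46, 0, 276]) cube([398, 34, 38]);
translate([46, 0, 531]) cube([398, 34, 38]);
translate([46, 0, 786]) cube([398, 34, 38]);
translate([46, 0, 1041]) cube([398, 34, 38]);


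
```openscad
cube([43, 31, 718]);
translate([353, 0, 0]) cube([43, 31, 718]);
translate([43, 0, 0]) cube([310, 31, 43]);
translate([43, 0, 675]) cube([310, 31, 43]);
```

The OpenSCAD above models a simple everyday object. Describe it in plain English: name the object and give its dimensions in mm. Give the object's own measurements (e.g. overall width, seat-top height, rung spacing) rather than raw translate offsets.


A rectangular picture frame lying in the x–z plane (depth along y). The opening is 310 mm wide (x) by 632 mm tall (z), surrounded by a border 43 mm wide on all four sides. The frame is 31 mm deep and is made of two full-height vertical stiles with two horizontal rails fitted between them.


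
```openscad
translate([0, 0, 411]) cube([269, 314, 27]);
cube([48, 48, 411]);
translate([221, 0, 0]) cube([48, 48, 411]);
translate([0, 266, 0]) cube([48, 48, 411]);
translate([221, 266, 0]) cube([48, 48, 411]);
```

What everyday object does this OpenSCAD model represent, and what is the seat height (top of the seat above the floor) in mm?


A stool. The seat height is 438 mm.

A 269×314×27 slab at z = 411 on four corner posts — a stool. The seat top is 411 + 27 = 438 mm.


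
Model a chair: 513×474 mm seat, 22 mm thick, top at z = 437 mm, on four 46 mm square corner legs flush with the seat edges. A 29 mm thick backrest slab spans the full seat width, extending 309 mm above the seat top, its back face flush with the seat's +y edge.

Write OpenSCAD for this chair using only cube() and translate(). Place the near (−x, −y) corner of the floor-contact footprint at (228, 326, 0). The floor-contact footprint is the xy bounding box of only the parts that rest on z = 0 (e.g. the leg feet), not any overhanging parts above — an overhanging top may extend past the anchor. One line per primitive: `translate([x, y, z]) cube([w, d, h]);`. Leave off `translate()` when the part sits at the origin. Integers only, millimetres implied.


// leg_h = 437 - 22 = 415
translate([228, 326, 415]) cube([513, 474, 22]);
translate([228, 326, 0]) cube([46, 46, 415]);
translate([695, 326, 0]) cube([46, 46, 415]);
translate([228, 754, 0]) cube([46, 46, 415]);
translate([695, 754, 0]) cube([46, 46, 415]);
translate([228, 771, 437]) cube([513, 29, 309]);


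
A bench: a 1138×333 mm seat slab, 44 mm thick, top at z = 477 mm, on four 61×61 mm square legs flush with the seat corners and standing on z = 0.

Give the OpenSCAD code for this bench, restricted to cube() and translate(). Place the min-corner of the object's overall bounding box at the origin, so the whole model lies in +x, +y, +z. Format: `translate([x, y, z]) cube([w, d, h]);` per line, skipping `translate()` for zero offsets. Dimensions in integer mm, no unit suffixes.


translate([0, 0, 433]) cube([1138, 333, 44]);
cube([61, 61, 433]);
translate([0, 272, 0]) cube([61, 61, 433]);
translate([1077, 0, 0]) cube([61, 61, 433]);
translate([1077, 272, 0]) cube([61, 61, 433]);


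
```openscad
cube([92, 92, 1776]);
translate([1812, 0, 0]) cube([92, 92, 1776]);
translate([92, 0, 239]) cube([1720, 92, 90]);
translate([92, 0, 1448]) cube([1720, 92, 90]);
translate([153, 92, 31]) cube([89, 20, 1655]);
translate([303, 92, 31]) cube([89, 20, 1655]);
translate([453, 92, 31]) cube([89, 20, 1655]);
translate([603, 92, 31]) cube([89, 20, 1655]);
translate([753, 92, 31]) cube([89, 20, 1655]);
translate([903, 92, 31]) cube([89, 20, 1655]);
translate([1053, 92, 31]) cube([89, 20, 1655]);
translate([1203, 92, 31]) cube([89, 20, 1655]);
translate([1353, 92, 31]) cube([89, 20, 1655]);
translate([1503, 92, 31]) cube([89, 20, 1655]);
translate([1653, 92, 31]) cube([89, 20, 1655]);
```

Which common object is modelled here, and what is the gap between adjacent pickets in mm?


A fence section. The picket gap is 61 mm.

Two posts, two rails, 11 pickets — a fence section. Span 1720 mm holds 11 pickets of 89 mm with 12 equal gaps: ⌊(1720 − 11·89) / 12⌋ = 61 mm.


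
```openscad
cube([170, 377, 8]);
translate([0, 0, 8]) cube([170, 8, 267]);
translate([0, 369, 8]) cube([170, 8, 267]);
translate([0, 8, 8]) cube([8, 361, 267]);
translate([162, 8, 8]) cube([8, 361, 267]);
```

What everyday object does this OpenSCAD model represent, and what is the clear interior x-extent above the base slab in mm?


An open box. The internal width is 154 mm.

A 170×377 base slab with four walls standing on it — an open box. The base is 170 mm wide and the walls are 8 mm thick, so the internal width is 170 − 2 × 8 = 154 mm.


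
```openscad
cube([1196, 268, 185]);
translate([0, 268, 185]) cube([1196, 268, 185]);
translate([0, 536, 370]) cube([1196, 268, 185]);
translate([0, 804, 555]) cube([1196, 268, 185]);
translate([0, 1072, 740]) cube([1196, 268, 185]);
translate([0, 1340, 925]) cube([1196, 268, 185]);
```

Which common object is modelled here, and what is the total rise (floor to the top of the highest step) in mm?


A staircase. The total rise is 1110 mm.

6 identical blocks, each offset up and back from the previous — a staircase. Each step is 185 mm tall and there are 6 of them, so the total rise is 6 × 185 = 1110 mm.


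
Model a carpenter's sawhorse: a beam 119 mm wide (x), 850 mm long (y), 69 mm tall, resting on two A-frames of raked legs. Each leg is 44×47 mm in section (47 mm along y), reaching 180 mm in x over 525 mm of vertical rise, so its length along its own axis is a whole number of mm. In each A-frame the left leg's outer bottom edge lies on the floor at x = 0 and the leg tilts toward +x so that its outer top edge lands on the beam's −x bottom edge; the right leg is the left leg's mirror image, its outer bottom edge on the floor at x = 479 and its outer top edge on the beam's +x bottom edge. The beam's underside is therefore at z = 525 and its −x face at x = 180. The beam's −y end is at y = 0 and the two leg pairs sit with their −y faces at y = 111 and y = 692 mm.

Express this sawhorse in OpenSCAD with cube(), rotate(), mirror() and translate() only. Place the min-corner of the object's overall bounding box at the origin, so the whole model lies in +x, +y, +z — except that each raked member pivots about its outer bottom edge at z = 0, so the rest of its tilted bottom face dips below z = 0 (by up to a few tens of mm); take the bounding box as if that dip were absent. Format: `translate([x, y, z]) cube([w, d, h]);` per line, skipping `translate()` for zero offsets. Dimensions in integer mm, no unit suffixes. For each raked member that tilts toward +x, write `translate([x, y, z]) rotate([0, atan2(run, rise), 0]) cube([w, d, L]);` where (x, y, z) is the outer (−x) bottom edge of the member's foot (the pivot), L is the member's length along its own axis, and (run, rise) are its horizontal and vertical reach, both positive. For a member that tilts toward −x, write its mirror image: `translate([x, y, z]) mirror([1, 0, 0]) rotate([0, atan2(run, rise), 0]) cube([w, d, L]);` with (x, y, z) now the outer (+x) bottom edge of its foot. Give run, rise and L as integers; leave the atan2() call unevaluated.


translate([180, 0, 525]) cube([119, 850, 69]);
translate([0, 111, 0]) rotate([0, atan2(180, 525), 0]) cube([44, 47, 555]);
translate([479, 111, 0]) mirror([1, 0, 0]) rotate([0, atan2(180, 525), 0]) cube([44, 47, 555]);
translate([0, 692, 0]) rotate([0, atan2(180, 525), 0]) cube([44, 47, 555]);
translate([479, 692, 0]) mirror([1, 0, 0]) rotate([0, atan2(180, 525), 0]) cube([44, 47, 555]);


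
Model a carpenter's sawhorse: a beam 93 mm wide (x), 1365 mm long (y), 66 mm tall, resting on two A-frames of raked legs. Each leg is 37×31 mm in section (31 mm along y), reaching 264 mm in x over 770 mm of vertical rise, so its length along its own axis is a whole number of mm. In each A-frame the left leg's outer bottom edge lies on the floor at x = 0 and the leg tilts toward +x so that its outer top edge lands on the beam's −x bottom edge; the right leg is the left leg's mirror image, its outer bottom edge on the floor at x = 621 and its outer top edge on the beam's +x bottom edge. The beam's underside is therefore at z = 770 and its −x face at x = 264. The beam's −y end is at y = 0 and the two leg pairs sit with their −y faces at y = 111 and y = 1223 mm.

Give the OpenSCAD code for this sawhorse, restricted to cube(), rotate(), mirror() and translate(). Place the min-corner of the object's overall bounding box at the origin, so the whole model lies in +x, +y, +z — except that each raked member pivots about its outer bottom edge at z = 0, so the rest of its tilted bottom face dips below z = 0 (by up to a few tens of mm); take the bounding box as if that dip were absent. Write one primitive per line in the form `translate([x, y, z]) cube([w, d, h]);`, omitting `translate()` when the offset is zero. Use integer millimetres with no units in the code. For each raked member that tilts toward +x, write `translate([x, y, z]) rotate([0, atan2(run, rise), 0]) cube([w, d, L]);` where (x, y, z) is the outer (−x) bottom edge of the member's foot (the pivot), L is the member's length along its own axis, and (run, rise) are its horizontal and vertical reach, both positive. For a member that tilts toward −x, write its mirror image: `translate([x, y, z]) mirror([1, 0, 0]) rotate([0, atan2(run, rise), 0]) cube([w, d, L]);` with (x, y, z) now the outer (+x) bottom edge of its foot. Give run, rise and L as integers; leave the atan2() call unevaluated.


translate([264, 0, 770]) cube([93, 1365, 66]);
translate([0, 111, 0]) rotate([0, atan2(264, 770), 0]) cube([37, 31, 814]);
translate([621, 111, 0]) mirror([1, 0, 0]) rotate([0, atan2(264, 770), 0]) cube([37, 31, 814]);
translate([0, 1223, 0]) rotate([0, atan2(264, 770), 0]) cube([37, 31, 814]);
translate([621, 1223, 0]) mirror([1, 0, 0]) rotate([0, atan2(264, 770), 0]) cube([37, 31, 814]);
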